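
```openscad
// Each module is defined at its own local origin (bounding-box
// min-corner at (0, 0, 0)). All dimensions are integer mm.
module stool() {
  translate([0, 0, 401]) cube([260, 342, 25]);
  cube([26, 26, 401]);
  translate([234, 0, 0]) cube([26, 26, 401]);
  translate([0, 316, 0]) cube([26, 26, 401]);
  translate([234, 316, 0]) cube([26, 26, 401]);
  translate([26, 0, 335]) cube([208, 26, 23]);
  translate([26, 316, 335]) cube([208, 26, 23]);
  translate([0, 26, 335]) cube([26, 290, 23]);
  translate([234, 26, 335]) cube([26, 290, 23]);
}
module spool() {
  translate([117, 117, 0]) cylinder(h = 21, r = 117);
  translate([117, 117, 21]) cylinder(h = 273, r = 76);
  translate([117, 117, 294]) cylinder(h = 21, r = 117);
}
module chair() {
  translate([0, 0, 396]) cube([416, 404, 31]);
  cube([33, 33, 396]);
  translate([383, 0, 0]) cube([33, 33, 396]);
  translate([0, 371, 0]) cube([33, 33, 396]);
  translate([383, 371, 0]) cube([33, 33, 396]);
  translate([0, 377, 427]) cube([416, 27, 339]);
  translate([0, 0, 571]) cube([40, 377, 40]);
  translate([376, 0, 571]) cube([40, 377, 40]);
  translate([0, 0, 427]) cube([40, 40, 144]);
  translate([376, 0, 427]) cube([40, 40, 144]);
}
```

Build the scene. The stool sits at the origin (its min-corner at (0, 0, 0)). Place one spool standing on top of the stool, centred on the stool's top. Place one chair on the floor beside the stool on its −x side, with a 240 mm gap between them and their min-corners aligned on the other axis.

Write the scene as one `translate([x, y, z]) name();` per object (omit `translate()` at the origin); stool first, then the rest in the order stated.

stool();
translate([13, 54, 426]) spool();
translate([-656, 0, 0]) chair();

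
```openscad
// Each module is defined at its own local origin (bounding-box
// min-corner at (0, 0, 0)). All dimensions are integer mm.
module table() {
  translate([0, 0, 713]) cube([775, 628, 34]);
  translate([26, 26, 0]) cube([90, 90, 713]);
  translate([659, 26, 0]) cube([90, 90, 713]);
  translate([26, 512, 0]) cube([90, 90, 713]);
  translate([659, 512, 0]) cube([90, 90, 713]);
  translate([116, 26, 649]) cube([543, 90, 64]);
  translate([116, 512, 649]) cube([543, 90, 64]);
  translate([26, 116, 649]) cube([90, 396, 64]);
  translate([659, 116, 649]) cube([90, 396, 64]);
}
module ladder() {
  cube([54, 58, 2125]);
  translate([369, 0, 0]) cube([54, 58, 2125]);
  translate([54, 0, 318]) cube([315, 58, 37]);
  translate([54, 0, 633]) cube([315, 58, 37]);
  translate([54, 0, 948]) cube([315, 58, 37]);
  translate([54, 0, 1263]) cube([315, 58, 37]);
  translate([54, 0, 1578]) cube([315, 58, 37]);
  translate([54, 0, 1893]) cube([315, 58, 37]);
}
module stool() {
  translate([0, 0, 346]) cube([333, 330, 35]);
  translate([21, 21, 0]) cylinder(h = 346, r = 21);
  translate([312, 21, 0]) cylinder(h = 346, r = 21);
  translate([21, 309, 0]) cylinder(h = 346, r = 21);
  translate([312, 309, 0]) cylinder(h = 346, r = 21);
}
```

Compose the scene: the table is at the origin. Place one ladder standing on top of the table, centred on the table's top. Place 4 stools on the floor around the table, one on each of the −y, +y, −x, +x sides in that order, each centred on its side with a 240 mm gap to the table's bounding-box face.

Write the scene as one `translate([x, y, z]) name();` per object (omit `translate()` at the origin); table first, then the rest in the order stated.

table();
translate([176, 285, 747]) ladder();
translate([221, -570, 0]) stool();
translate([221, 868, 0]) stool();
translate([-573, 149, 0]) stool();
translate([1015, 149, 0]) stool();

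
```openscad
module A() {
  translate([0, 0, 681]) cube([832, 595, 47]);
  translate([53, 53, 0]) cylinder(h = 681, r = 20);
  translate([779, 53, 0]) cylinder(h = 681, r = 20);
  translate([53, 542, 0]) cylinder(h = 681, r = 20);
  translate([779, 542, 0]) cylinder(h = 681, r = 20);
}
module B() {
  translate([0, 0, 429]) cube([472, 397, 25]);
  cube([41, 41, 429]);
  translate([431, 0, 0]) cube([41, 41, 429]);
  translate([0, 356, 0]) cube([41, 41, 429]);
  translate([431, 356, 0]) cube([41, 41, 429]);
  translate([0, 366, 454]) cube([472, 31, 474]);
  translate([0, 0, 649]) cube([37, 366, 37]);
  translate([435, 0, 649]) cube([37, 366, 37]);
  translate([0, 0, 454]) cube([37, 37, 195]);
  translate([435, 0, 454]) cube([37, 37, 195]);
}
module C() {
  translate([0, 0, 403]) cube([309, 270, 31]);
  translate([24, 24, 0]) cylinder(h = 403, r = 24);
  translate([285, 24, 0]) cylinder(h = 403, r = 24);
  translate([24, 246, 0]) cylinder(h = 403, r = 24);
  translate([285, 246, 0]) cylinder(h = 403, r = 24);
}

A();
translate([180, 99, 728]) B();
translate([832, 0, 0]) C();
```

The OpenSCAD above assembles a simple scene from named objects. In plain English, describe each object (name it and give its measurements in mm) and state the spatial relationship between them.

A is a table with a 832×595 mm rectangular top, 47 mm thick, top surface at z = 728 mm, supported by four round legs of 40 mm diameter, each leg's bounding box inset 33 mm from the nearest pair of top edges, running from the floor.

B is a chair: 472×397 mm seat, 25 mm thick, top at z = 454 mm, on four 41 mm square corner legs flush with the seat edges. A 31 mm thick backrest slab spans the full seat width, extending 474 mm above the seat top, its back face flush with the seat's +y edge. Two armrests of 37×37 mm section run along each side from the seat's front edge to the front of the backrest, top faces 232 mm above the seat top and outer faces flush with the seat's x-edges; a 37×37 mm post under the front of each armrest stands on the seat at the front corner.

C is a four-legged stool. The seat is 309×270 mm, 31 mm thick, top at z = 434 mm. It stands on four round legs, each 48 mm in diameter, from z = 0 to the seat underside, each leg's axis is inset half a diameter from the nearest pair of seat edges (so the leg's bounding box is flush with the corner).

The chair is on top of the table, centred. The stool is against the table's +x side, with their −y faces flush.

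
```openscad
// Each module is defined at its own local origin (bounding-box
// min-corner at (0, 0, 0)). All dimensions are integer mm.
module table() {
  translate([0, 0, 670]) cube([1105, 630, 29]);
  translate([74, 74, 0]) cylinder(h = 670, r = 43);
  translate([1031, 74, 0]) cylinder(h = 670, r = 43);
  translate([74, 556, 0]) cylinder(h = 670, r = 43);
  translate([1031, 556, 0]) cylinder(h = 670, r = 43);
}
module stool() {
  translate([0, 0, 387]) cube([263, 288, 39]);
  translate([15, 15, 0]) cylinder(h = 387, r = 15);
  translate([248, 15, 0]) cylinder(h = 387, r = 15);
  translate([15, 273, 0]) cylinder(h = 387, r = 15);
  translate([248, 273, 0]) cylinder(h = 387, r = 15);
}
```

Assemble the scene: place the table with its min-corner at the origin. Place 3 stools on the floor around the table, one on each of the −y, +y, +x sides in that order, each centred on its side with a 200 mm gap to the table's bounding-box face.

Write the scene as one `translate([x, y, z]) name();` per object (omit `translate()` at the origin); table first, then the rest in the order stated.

table();
translate([421, -488, 0]) stool();
translate([421, 830, 0]) stool();
translate([1305, 171, 0]) stool();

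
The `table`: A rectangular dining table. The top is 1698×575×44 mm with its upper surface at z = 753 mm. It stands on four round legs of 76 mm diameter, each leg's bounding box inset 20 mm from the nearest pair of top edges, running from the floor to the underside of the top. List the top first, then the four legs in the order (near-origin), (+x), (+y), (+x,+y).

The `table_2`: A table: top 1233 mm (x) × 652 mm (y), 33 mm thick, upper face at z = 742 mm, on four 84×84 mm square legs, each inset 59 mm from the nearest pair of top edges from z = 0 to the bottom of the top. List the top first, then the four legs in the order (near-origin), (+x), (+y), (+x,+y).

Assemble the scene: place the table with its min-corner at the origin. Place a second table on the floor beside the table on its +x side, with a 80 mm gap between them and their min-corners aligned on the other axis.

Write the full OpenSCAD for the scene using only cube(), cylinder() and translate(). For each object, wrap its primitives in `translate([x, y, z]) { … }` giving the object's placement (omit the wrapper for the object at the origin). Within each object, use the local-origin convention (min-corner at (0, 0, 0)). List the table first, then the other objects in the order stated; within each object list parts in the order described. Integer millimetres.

translate([0, 0, 709]) cube([1698, 575, 44]);
translate([58, 58, 0]) cylinder(h = 709, r = 38);
translate([1640, 58, 0]) cylinder(h = 709, r = 38);
translate([58, 517, 0]) cylinder(h = 709, r = 38);
translate([1640, 517, 0]) cylinder(h = 709, r = 38);
translate([1778, 0, 0]) {
  translate([0, 0, 709]) cube([1233, 652, 33]);
  translate([59, 59, 0]) cube([84, 84, 709]);
  translate([1090, 59, 0]) cube([84, 84, 709]);
  translate([59, 509, 0]) cube([84, 84, 709]);
  translate([1090, 509, 0]) cube([84, 84, 709]);
}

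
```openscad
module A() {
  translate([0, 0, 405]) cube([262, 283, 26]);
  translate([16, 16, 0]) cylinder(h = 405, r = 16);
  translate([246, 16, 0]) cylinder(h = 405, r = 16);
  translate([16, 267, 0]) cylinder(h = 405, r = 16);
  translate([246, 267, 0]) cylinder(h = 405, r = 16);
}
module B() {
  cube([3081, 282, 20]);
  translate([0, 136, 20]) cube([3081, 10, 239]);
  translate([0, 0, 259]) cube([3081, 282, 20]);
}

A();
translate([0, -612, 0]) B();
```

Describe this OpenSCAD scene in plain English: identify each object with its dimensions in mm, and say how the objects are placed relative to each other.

A is a simple wooden stool: a rectangular seat 262 mm (x) by 283 mm (y), 26 mm thick, top face at z = 431 mm, on four round legs, each 32 mm in diameter. The legs rest on z = 0, each leg's axis is inset half a diameter from the nearest pair of seat edges (so the leg's bounding box is flush with the corner).

B is an I-beam lying along x, 3081 mm long. Overall section height 279 mm. Two flanges 282 mm wide (y) and 20 mm thick, one on the floor and one at the top; a web 10 mm thick runs between them, centred on the flange width.

The I-beam is on the floor beside the stool on its −y side.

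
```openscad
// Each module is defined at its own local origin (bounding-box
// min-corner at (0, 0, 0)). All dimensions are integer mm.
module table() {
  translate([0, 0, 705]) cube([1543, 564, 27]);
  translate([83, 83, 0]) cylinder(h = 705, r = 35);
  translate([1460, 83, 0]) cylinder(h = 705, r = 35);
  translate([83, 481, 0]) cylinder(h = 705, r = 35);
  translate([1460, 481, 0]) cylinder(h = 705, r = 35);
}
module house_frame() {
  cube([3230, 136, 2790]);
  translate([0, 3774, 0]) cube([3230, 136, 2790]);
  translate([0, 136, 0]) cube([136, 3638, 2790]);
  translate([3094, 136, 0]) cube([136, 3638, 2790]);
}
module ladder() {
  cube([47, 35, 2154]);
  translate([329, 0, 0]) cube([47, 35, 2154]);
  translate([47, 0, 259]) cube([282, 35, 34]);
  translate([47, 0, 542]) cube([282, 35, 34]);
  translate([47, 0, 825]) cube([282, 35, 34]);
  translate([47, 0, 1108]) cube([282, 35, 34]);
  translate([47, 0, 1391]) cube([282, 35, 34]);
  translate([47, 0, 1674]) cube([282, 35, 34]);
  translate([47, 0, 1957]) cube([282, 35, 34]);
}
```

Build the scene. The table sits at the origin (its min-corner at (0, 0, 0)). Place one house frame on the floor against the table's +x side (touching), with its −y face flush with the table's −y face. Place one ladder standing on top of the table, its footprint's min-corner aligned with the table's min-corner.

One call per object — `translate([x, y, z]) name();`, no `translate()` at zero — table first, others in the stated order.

table();
translate([1543, 0, 0]) house_frame();
translate([0, 0, 732]) ladder();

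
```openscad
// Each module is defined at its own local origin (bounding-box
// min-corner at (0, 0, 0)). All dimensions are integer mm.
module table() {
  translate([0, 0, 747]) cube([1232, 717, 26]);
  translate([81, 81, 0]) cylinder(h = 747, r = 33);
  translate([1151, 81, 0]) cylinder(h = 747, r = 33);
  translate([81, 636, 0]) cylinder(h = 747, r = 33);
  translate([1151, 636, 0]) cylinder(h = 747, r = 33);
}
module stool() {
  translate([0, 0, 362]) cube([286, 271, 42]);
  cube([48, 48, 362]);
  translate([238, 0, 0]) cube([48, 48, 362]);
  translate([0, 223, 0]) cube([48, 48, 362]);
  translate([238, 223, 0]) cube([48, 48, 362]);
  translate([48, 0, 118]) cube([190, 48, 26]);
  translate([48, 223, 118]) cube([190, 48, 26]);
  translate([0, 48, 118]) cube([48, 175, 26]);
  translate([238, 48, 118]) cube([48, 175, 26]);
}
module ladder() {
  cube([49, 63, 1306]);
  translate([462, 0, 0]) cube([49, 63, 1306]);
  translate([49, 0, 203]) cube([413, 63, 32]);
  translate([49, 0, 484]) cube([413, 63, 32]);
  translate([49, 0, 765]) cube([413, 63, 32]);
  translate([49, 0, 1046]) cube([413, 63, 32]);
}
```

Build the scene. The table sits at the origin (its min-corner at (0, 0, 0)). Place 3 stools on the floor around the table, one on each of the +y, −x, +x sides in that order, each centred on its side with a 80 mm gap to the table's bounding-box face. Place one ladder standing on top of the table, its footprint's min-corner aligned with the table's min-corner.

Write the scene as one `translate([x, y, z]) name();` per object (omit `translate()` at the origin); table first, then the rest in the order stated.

table();
translate([473, 797, 0]) stool();
translate([-366, 223, 0]) stool();
translate([1312, 223, 0]) stool();
translate([0, 0, 773]) ladder();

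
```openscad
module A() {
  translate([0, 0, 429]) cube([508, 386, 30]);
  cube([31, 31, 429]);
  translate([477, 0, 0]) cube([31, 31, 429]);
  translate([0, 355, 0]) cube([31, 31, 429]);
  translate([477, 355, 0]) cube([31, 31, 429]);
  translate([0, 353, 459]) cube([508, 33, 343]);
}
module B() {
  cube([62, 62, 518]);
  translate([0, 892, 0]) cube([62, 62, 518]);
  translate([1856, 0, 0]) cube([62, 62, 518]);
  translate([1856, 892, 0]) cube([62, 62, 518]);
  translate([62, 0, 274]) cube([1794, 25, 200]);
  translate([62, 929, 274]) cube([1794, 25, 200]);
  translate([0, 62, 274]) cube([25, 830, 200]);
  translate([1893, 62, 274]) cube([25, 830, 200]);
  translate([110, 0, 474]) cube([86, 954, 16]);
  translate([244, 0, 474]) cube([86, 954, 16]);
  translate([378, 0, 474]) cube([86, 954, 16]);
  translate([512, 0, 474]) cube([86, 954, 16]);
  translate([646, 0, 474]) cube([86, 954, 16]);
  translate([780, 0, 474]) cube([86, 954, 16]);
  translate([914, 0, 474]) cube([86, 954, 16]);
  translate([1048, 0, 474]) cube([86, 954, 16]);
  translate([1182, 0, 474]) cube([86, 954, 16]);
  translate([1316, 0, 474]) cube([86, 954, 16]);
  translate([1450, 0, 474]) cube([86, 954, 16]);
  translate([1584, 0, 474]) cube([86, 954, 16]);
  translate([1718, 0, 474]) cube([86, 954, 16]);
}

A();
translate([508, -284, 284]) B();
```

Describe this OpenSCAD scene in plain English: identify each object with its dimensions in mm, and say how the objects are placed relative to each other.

A is a chair. The seat is a 508×386×30 mm slab with its top at z = 459 mm, on four 31×31 mm corner legs (flush with the seat edges, standing on z = 0). A flat backrest 33 mm thick, 343 mm tall, spans the full seat width and rises from the seat top along its +y edge, rear face flush with the rear of the seat.

B is a bed frame 1918 mm long (x) by 954 mm wide (y). Four 62×62 mm corner posts, 518 mm tall, at the corners of the footprint. Four rails of 25 mm thickness and 200 mm height run between adjacent posts with their undersides at z = 274 mm, their outer faces flush with the outside of the frame (the two x-running rails run between the posts' inner faces; the two y-running rails run between the posts' inner faces). 13 slats, each 86 mm wide (x) and 16 mm thick, lie across the top of the two x-running rails, running the full 954 mm width of the frame in y; the slats are evenly spaced along x between the inner faces of the end posts with equal gaps (rounded down to the nearest mm) at the −x end and between each pair — any rounding remainder accumulates at the +x end.

The bed frame is beside the chair with their tops flush at z = 802.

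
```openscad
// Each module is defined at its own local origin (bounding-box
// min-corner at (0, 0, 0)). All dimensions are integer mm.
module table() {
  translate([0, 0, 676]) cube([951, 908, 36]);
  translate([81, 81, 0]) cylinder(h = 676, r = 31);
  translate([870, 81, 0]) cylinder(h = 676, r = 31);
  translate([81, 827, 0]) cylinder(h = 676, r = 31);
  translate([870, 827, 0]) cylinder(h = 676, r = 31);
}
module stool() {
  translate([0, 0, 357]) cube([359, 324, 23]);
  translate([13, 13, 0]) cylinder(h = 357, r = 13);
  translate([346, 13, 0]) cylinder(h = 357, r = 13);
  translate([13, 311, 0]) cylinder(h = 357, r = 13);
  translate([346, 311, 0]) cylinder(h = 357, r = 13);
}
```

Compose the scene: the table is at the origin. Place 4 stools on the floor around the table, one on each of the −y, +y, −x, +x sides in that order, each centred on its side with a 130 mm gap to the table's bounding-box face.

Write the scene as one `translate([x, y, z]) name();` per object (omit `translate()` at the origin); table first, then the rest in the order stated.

table();
translate([296, -454, 0]) stool();
translate([296, 1038, 0]) stool();
translate([-489, 292, 0]) stool();
translate([1081, 292, 0]) stool();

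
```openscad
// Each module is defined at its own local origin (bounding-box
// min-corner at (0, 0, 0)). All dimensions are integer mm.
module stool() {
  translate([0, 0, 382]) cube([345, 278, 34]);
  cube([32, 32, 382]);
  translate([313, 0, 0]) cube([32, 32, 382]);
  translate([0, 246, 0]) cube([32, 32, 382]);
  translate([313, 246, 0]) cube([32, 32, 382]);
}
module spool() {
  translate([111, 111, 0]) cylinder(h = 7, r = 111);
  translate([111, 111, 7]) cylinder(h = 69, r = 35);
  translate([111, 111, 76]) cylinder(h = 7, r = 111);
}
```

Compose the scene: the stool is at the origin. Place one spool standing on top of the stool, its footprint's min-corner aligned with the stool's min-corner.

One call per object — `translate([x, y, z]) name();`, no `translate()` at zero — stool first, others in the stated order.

stool();
translate([0, 0, 416]) spool();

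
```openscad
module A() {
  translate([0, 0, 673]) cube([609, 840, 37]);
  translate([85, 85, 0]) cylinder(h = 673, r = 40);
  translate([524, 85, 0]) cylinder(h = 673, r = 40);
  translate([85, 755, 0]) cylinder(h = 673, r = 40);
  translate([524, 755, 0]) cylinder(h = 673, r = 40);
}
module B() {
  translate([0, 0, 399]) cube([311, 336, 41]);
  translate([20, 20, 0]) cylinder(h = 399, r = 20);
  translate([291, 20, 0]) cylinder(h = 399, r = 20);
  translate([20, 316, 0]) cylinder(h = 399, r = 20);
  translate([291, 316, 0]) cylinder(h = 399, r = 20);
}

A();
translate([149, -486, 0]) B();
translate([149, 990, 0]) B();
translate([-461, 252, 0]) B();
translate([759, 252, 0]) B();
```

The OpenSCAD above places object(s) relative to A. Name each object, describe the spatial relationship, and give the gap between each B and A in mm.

Each stool's nearest face is 150 mm from the table's bounding box.

A is a table. B is a stool. Four stools sit around the table at the −y, +y, −x, +x sides. The gap between each stool and the table is 150 mm.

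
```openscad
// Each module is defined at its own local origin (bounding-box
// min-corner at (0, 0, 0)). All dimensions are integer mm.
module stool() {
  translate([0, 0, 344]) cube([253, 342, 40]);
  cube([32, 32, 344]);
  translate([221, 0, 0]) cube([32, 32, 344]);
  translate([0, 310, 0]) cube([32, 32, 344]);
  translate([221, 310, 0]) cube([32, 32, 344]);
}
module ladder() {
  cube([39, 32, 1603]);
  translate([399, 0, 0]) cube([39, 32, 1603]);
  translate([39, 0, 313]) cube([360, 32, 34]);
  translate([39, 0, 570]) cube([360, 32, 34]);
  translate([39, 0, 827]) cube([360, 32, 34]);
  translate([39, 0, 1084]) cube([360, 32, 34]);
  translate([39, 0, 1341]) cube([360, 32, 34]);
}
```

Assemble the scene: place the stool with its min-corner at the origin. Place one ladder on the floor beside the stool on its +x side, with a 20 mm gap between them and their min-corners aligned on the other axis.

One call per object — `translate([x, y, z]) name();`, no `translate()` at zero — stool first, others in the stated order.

stool();
translate([273, 0, 0]) ladder();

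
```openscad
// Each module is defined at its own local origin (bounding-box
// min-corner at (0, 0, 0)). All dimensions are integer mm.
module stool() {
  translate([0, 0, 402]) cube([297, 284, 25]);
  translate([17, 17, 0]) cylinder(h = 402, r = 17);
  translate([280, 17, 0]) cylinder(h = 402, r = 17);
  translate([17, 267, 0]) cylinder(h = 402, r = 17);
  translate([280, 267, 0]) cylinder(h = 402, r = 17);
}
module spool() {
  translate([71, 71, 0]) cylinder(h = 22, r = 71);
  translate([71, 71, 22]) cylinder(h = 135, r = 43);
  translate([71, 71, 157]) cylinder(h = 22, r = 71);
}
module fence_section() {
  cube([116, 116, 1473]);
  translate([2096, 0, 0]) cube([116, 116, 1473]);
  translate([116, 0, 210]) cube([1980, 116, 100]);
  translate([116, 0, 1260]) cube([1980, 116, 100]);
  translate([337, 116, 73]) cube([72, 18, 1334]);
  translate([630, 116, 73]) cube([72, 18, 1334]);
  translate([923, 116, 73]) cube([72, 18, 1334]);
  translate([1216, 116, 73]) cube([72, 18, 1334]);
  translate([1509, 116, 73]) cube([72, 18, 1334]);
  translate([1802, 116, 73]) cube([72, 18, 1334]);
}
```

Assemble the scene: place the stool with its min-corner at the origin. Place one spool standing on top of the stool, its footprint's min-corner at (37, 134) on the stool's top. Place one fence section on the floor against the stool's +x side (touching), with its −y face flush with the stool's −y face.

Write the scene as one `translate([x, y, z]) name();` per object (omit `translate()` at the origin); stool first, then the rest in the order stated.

stool();
translate([37, 134, 427]) spool();
translate([297, 0, 0]) fence_section();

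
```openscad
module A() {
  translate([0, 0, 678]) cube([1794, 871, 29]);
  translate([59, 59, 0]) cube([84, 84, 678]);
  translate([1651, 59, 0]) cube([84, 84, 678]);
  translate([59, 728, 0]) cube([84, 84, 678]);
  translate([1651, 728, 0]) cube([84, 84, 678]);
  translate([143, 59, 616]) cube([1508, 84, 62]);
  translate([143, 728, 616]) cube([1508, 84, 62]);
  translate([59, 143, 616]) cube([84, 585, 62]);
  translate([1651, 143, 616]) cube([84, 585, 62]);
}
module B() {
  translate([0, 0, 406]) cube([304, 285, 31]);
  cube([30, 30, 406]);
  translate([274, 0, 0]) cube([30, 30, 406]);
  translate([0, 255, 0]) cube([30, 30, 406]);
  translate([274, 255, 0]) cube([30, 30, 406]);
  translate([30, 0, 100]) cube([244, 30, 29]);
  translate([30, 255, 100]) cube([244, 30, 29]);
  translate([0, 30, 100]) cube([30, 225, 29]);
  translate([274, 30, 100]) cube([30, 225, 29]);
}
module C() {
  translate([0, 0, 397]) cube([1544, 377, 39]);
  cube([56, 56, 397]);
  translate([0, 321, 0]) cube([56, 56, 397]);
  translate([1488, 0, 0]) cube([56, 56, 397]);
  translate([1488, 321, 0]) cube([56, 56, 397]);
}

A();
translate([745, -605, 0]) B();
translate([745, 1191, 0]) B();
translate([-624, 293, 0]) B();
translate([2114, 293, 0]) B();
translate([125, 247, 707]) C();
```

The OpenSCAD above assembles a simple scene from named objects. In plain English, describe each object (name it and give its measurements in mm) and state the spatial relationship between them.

A is a rectangular dining table. The top is 1794×871×29 mm with its upper surface at z = 707 mm. It stands on four 84×84 mm square legs, each inset 59 mm from the nearest pair of top edges, running from the floor to the underside of the top. Four apron rails, 84 mm thick and 62 mm tall, run between adjacent legs with their top edges flush with the underside of the top and their outer faces flush with the legs' outer faces.

B is a four-legged stool. The seat is a 304×285×31 mm slab whose top surface is at z = 437 mm; four square legs, each 30×30 mm in cross-section, run from the floor (z = 0) to the underside of the seat, each flush with a corner of the seat. Four stretchers, 30 mm wide and 29 mm tall, connect adjacent legs with their undersides at z = 100 mm, each running between the inner faces of the legs it joins and aligned with the legs' outer faces on the other axis.

C is a long wooden bench with a 1544 mm (x) × 377 mm (y) seat, 39 mm thick, its top surface 436 mm above the floor. Four 56 mm square legs at the seat corners, flush with the edges, run from z = 0 to the seat underside.

Four stools sit around the table at the −y, +y, −x, +x sides. The bench is on top of the table, centred.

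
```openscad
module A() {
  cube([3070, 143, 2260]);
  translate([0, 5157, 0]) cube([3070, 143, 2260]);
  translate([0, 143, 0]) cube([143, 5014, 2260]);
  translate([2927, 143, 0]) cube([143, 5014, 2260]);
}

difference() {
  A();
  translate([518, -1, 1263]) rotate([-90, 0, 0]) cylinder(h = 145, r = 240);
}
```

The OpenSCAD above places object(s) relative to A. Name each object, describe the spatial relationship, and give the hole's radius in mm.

The subtracted cylinder has r = 240 mm.

A is a house frame. The house frame has a circular hole through its front wall. The hole's radius is 240 mm.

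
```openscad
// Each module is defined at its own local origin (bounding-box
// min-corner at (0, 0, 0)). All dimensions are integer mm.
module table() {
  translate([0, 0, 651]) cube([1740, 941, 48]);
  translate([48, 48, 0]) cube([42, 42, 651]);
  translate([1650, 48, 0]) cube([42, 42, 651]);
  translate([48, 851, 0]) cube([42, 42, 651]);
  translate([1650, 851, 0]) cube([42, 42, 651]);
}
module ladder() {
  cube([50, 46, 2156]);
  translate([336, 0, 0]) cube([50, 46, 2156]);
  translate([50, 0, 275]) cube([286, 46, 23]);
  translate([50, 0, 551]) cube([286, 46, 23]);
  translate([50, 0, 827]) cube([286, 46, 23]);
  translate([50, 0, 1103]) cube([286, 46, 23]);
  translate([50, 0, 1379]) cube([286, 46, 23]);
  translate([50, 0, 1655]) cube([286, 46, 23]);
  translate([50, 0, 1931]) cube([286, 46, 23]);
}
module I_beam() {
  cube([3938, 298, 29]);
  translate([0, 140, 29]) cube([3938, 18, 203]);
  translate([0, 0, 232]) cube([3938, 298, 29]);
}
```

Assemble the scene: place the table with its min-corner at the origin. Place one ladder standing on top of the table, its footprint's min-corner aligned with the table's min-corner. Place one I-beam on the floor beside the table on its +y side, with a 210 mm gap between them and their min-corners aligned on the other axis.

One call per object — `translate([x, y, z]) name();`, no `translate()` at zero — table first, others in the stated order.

table();
translate([0, 0, 699]) ladder();
translate([0, 1151, 0]) I_beam();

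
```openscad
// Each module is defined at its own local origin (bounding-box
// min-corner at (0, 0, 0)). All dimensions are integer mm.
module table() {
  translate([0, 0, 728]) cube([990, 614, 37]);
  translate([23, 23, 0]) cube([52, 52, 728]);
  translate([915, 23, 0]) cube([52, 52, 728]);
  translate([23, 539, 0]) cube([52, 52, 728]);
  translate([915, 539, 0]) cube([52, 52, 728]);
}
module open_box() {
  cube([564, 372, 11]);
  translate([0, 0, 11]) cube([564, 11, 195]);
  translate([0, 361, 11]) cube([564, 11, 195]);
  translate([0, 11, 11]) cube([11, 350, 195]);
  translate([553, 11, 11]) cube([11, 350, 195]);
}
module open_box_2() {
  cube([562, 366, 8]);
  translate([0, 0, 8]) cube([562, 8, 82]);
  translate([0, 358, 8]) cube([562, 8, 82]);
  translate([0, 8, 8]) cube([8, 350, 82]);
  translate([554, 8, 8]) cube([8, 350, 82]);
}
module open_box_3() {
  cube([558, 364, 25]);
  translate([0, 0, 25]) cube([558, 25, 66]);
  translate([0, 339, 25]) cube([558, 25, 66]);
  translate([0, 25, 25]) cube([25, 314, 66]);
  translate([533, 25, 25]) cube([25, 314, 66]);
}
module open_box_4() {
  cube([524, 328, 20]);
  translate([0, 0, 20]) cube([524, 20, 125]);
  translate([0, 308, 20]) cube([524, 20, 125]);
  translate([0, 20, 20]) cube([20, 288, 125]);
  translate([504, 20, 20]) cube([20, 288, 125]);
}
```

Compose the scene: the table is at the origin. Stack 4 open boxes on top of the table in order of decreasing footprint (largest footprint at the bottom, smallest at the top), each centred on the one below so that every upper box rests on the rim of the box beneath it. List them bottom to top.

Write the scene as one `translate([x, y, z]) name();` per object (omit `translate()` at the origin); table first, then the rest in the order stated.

table();
translate([213, 121, 765]) open_box();
translate([214, 124, 971]) open_box_2();
translate([216, 125, 1061]) open_box_3();
translate([233, 143, 1152]) open_box_4();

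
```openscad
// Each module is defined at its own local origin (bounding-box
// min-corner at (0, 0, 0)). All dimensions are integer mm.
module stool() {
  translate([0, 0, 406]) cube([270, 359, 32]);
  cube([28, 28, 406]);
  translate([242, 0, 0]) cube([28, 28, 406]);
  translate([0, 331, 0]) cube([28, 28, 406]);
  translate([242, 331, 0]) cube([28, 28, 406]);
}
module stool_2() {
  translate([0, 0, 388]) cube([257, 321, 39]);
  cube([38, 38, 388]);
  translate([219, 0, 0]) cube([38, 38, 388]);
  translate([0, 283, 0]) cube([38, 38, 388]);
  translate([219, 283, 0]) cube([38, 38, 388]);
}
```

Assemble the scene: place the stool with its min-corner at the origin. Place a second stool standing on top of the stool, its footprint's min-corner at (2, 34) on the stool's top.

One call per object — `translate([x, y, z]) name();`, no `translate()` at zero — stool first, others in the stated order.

stool();
translate([2, 34, 438]) stool_2();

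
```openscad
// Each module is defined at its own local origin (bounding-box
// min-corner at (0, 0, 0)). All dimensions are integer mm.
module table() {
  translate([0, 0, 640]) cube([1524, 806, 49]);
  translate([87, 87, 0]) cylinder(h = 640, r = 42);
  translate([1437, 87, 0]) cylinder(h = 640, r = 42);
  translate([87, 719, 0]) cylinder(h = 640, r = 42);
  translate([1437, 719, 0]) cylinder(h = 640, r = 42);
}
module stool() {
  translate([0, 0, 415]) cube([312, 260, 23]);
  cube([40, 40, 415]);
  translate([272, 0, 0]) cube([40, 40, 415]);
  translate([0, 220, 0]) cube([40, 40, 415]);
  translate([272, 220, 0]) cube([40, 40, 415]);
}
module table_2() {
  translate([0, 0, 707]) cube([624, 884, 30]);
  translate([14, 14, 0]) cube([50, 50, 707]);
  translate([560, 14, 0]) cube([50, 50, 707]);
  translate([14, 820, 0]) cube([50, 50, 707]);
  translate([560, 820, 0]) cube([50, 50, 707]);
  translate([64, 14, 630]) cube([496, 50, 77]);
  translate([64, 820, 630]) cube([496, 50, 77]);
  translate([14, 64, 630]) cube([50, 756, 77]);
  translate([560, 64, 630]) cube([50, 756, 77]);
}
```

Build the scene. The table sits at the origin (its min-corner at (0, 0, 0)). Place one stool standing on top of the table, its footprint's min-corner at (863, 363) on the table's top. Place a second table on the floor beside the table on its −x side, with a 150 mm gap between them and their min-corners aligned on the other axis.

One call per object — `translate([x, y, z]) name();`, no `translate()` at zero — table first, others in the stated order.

table();
translate([863, 363, 689]) stool();
translate([-774, 0, 0]) table_2();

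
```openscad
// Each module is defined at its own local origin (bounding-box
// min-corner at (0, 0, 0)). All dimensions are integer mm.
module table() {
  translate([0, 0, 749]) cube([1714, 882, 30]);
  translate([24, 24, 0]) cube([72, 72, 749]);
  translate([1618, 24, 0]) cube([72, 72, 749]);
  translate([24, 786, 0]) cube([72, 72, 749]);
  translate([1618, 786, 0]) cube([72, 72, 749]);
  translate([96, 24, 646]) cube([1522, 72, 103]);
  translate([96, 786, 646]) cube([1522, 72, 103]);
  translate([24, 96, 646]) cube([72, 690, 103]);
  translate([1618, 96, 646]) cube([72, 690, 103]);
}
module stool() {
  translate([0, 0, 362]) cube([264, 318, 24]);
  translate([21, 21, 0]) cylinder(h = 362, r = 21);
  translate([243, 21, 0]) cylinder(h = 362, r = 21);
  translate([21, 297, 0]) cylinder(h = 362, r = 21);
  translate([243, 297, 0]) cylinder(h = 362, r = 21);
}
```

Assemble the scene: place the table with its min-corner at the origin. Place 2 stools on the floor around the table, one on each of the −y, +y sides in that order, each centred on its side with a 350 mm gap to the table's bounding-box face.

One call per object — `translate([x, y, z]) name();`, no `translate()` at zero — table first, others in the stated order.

table();
translate([725, -668, 0]) stool();
translate([725, 1232, 0]) stool();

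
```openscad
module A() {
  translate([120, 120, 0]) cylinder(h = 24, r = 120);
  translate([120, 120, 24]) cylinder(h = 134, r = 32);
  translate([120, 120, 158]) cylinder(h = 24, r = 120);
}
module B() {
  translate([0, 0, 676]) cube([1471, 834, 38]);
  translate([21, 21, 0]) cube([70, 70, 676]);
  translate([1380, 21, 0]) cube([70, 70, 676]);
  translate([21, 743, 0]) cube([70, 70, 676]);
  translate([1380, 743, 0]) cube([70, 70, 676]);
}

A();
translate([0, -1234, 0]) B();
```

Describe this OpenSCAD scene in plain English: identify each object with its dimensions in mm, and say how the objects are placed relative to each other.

A is a spool: two coaxial disc flanges of radius 120 mm and thickness 24 mm, joined by a core cylinder of radius 32 mm and height 134 mm. The lower flange rests on z = 0 and the three cylinders share a vertical axis.

B is a table: top 1471 mm (x) × 834 mm (y), 38 mm thick, upper face at z = 714 mm, on four 70×70 mm square legs, each inset 21 mm from the nearest pair of top edges, running from z = 0 to the bottom of the top.

The table is on the floor beside the spool on its −y side.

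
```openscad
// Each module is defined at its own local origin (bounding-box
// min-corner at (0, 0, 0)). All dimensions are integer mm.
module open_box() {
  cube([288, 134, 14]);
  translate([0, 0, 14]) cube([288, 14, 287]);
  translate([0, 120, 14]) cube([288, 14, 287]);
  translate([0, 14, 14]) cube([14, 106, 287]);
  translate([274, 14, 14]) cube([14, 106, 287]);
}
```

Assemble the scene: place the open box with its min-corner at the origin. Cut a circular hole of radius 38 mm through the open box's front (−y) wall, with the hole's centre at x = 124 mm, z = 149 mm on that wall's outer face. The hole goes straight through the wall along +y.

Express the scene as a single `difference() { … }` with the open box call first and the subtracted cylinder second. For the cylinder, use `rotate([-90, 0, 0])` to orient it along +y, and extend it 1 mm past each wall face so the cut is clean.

difference() {
  open_box();
  translate([124, -1, 149]) rotate([-90, 0, 0]) cylinder(h = 16, r = 38);
}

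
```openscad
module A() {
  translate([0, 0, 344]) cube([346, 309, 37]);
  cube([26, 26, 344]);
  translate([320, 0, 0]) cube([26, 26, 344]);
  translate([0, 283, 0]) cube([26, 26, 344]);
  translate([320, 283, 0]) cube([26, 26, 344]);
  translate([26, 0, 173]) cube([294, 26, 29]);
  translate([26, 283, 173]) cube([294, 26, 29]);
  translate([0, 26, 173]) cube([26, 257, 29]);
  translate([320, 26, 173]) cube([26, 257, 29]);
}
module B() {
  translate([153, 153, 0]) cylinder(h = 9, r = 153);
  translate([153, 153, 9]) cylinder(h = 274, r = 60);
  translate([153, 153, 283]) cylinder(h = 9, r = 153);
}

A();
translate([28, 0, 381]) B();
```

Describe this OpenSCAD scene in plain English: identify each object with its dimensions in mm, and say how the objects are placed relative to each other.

A is a four-legged stool. The seat is a 346×309×37 mm slab whose top surface is at z = 381 mm; four square legs, each 26×26 mm in cross-section, run from the floor (z = 0) to the underside of the seat, each flush with a corner of the seat. Four stretchers, 26 mm wide and 29 mm tall, connect adjacent legs with their undersides at z = 173 mm, each running between the inner faces of the legs it joins and aligned with the legs' outer faces on the other axis.

B is a spool: two coaxial disc flanges of radius 153 mm and thickness 9 mm, joined by a core cylinder of radius 60 mm and height 274 mm. The lower flange rests on z = 0 and the three cylinders share a vertical axis.

The spool is on top of the stool.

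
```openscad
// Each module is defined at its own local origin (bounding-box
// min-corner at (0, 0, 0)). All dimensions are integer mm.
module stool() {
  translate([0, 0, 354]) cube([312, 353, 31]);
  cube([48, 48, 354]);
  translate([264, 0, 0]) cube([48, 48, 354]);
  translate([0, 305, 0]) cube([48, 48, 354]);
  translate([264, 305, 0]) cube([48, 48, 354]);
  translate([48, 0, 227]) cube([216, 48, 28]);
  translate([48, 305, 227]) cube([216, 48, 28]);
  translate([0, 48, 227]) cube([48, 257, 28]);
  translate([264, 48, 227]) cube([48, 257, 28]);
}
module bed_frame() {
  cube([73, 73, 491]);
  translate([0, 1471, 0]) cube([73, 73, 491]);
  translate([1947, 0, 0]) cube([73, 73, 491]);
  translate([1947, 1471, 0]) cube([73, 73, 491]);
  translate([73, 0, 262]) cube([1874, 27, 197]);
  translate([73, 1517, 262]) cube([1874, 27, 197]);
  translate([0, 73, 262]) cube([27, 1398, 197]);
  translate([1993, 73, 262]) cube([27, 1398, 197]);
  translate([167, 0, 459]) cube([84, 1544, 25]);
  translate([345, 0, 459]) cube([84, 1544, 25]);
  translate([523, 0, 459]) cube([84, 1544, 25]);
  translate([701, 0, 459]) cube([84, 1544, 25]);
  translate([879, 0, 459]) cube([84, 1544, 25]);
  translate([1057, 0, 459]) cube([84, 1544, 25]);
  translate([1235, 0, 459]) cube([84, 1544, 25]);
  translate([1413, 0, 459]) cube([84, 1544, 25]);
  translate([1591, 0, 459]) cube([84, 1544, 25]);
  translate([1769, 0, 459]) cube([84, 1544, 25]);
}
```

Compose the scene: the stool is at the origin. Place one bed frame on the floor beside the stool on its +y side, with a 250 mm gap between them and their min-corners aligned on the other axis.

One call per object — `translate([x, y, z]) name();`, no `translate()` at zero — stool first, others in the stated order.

stool();
translate([0, 603, 0]) bed_frame();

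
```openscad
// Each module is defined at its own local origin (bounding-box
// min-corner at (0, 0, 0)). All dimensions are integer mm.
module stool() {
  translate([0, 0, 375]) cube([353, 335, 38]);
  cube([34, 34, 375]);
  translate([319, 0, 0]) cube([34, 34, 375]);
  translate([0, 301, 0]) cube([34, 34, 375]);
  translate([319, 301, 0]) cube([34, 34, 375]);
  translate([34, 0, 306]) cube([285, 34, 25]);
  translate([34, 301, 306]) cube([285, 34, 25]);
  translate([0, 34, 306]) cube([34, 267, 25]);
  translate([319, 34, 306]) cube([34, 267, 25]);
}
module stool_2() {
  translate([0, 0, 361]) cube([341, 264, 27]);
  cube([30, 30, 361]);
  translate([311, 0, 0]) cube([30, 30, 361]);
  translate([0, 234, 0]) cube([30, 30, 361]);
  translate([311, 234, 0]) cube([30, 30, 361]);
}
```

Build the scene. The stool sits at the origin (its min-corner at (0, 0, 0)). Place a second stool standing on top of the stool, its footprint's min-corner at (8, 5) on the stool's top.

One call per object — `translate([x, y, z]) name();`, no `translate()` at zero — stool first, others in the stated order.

stool();
translate([8, 5, 413]) stool_2();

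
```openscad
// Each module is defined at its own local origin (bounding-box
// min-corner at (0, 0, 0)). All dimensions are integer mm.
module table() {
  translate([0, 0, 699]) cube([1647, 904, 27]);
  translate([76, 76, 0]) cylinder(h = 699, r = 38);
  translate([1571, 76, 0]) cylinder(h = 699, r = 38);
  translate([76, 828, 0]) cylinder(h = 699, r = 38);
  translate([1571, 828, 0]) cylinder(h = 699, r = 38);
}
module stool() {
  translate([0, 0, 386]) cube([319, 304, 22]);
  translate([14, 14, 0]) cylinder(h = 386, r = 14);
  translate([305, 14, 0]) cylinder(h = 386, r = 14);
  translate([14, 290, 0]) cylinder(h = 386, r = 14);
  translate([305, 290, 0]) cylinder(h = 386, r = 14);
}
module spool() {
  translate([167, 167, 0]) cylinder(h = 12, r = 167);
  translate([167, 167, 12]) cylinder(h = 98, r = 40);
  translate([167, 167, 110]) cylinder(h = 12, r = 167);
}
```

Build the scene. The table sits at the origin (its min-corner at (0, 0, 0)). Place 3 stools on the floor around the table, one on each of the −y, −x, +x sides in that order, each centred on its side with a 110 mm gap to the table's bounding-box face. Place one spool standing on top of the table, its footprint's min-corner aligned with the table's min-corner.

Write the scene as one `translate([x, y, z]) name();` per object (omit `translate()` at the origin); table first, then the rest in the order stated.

table();
translate([664, -414, 0]) stool();
translate([-429, 300, 0]) stool();
translate([1757, 300, 0]) stool();
translate([0, 0, 726]) spool();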